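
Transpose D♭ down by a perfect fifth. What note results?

Gb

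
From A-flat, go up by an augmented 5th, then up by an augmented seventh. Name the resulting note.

An augmented fifth up from Ab is E (letter E, 8 semitones up).
An augmented seventh up from E is D## (letter D, 12 semitones up).

D##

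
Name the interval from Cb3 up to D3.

augmented second

The letter names run C→D, a span of 1 letter step, so the interval is some kind of second.
Cb to D is 3 semitones. A major second is 2, so 3 makes it augmented.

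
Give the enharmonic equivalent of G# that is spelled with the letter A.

Ab

Plain A sits 1 semitone above G#, so on the letter A the same pitch needs a flat: Ab.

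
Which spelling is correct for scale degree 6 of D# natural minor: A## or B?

Each scale degree takes a distinct letter name. Degree 6 of a scale on D must use the letter B.
B and A## are enharmonically the same pitch, but only B uses the letter B, so it is the correct spelling here.

B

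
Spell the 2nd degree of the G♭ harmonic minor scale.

Ab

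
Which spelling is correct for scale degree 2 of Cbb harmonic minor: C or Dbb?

Dbb

Each scale degree takes a distinct letter name. Degree 2 of a scale on C must use the letter D.
Dbb and C are enharmonically the same pitch, but only Dbb uses the letter D, so it is the correct spelling here.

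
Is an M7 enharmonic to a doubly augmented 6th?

Yes

A major seventh spans 11 semitones; a doubly augmented sixth spans 11.
They are enharmonically equivalent.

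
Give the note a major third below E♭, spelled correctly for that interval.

Cb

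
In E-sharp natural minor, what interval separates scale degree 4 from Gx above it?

Scale degree 4 of E# natural minor is A#.
A# up to G##: letters A→G make it a seventh; 11 semitones makes it major.

major seventh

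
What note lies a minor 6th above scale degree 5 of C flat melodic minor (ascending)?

Ebb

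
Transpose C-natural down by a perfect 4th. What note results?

A fourth below C lands on the letter G.
A perfect fourth spans 5 semitones, so C moves to pitch class 7. On the letter G that is G.

G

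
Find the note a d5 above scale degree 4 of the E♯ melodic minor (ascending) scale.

Scale degree 4 of E# melodic minor (ascending) is A#.
A diminished fifth (6 semitones) above A# lands on the letter E, giving E.

E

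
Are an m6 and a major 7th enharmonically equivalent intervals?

A minor sixth spans 8 semitones; a major seventh spans 11.
The spans differ, so they are not enharmonic equivalents.

No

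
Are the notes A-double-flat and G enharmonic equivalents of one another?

Yes

Abb = pitch class 7 and G = pitch class 7 — the same pitch class, so they are enharmonic equivalents.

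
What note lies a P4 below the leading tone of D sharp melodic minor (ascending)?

The leading tone of D# melodic minor (ascending) is C##.
A perfect fourth (5 semitones) below C## lands on the letter G, giving G##.

G##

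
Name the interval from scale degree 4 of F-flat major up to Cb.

Scale degree 4 of Fb major is Bbb.
Bbb up to Cb: letters B→C make it a second; 2 semitones makes it major.

major second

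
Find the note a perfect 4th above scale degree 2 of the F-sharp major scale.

Scale degree 2 of F# major is G#.
A perfect fourth (5 semitones) above G# lands on the letter C, giving C#.

C#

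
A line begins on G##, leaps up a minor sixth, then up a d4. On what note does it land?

A

A minor sixth up from G## is E# (letter E, 8 semitones up).
A diminished fourth up from E# is A (letter A, 4 semitones up).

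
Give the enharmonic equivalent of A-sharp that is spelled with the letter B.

Plain B sits 1 semitone above A#, so on the letter B the same pitch needs a flat: Bb.

Bb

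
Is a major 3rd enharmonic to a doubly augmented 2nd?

A major third spans 4 semitones; a doubly augmented second spans 4.
They are enharmonically equivalent.

Yes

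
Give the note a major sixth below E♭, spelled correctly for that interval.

Gb

A sixth below E lands on the letter G.
A major sixth spans 9 semitones, so Eb moves to pitch class 6. On the letter G that is Gb.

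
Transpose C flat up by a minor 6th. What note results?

Abb

C up a major sixth is A, so the target letter is A.
From Cb, a minor sixth is 8 semitones up: Abb.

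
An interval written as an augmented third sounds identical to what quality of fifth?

An augmented third spans 5 semitones.
A fifth spanning 5 semitones is doubly diminished (the perfect fifth is 7).

doubly diminished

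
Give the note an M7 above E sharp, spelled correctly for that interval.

D##

E up a major seventh is D#, so the target letter is D.
From E#, a major seventh is 11 semitones up: D##.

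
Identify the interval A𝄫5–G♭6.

major seventh

Counting letters A–B–C–D–E–F–G gives a seventh.
Abb→Gb = 11 semitones, exactly the major seventh.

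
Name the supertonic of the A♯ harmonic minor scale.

B#

The A# harmonic minor scale runs A# B# C# D# E# F# G##.
Degree 2 is B#.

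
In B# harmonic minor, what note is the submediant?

G#

The B# harmonic minor scale runs B# C## D# E# F## G# A##.
Degree 6 is G#.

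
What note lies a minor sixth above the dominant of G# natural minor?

The dominant of G# natural minor is D#.
A minor sixth (8 semitones) above D# lands on the letter B, giving B.

B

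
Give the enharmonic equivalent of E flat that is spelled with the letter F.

Fbb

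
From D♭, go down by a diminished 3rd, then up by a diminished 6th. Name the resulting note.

Gb

A diminished third down from Db is B (letter B, 2 semitones down).
A diminished sixth up from B is Gb (letter G, 7 semitones up).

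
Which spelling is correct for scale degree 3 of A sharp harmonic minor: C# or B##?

C#

Each scale degree takes a distinct letter name. Degree 3 of a scale on A must use the letter C.
C# and B## are enharmonically the same pitch, but only C# uses the letter C, so it is the correct spelling here.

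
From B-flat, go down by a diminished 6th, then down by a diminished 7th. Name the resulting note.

E##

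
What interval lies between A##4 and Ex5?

perfect fifth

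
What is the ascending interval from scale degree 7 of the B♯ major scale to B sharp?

Scale degree 7 of B# major is A##.
A## up to B#: letters A→B make it a second; 1 semitone makes it minor.

minor second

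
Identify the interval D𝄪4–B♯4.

minor sixth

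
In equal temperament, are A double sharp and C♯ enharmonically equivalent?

No

Two spellings are enharmonically equivalent only if they share a pitch class.
Here A## → 11, C# → 1; 1 ≠ 11, so they are not.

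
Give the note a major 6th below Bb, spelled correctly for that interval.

Db

A sixth below B lands on the letter D.
A major sixth spans 9 semitones, so Bb moves to pitch class 1. On the letter D that is Db.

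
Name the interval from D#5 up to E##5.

Counting letters D–E gives a second.
D#→E## = 3 semitones, 1 wider than the major second (2), so augmented.

augmented second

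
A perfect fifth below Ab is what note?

Db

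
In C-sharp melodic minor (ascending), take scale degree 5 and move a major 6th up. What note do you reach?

Scale degree 5 of C# melodic minor (ascending) is G#.
A major sixth (9 semitones) above G# lands on the letter E, giving E#.

E#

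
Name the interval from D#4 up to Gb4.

doubly diminished fourth

The letter names run D→G, a span of 3 letter steps, so the interval is some kind of fourth.
D# to Gb is 3 semitones. A perfect fourth is 5, so 3 makes it doubly diminished.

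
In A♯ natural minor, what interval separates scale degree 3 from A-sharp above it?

Scale degree 3 of A# natural minor is C#.
C# up to A#: letters C→A make it a sixth; 9 semitones makes it major.

major sixth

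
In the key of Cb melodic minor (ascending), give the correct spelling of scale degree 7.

Degree 7 takes the letter 6 steps above C, which is B.
In melodic minor (ascending), degree 7 sits 11 semitones above the tonic. Cb + 11 semitones is pitch class 10, spelled on B as Bb.

Bb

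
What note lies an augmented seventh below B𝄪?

C#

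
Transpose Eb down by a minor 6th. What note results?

E down a major sixth is G, so the target letter is G.
From Eb, a minor sixth is 8 semitones down: G.

G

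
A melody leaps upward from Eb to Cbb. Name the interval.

diminished sixth

Counting letters E–F–G–A–B–C gives a sixth.
Eb→Cbb = 7 semitones, 2 narrower than the major sixth (9), so diminished.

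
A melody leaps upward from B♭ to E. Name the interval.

augmented fourth

The letter names run B→E, a span of 3 letter steps, so the interval is some kind of fourth.
Bb to E is 6 semitones. A perfect fourth is 5, so 6 makes it augmented.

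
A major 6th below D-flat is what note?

D down a major sixth is F, so the target letter is F.
From Db, a major sixth is 9 semitones down: Fb.

Fb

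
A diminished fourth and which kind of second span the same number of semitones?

doubly augmented

A diminished fourth spans 4 semitones.
A second spanning 4 semitones is doubly augmented (the major second is 2).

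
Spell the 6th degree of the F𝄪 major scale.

The F## major scale runs F## G## A## B# C## D## E##.
Degree 6 is D##.

D##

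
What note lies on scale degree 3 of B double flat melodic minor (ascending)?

Degree 3 takes the letter 2 steps above B, which is D.
In melodic minor (ascending), degree 3 sits 3 semitones above the tonic. Bbb + 3 semitones is pitch class 0, spelled on D as Dbb.

Dbb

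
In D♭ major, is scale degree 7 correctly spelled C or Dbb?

Each scale degree takes a distinct letter name. Degree 7 of a scale on D must use the letter C.
C and Dbb are enharmonically the same pitch, but only C uses the letter C, so it is the correct spelling here.

C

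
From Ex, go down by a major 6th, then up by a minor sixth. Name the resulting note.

E#

A major sixth down from E## is G## (letter G, 9 semitones down).
A minor sixth up from G## is E# (letter E, 8 semitones up).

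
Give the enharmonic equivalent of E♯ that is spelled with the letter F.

Plain F sits at the same pitch as E#, so on the letter F the same pitch needs a natural: F.

F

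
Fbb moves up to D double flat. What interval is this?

The letter names run F→D, a span of 5 letter steps, so the interval is some kind of sixth.
Fbb to Dbb is 9 semitones. A major sixth is 9, so 9 makes it major.

major sixth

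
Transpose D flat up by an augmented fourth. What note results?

D up a perfect fourth is G, so the target letter is G.
From Db, an augmented fourth is 6 semitones up: G.

G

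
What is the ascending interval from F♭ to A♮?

The letter names run F→A, a span of 2 letter steps, so the interval is some kind of third.
Fb to A is 5 semitones. A major third is 4, so 5 makes it augmented.

augmented third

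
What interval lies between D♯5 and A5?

diminished fifth

Counting letters D–E–F–G–A gives a fifth.
D#→A = 6 semitones, 1 narrower than the perfect fifth (7), so diminished.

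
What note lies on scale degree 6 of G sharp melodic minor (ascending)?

E#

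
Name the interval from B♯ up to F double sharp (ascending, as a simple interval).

The letter names run B→F, a span of 4 letter steps, so the interval is some kind of fifth.
B# to F## is 7 semitones. A perfect fifth is 7, so 7 makes it perfect.

perfect fifth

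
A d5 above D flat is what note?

D up a perfect fifth is A, so the target letter is A.
From Db, a diminished fifth is 6 semitones up: Abb.

Abb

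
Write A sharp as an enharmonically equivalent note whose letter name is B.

Plain B sits 1 semitone above A#, so on the letter B the same pitch needs a flat: Bb.

Bb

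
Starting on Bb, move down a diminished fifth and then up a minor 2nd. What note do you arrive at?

F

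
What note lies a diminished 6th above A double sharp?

A up a major sixth is F#, so the target letter is F.
From A##, a diminished sixth is 7 semitones up: F#.

F#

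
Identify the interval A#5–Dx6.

Counting letters A–B–C–D gives a fourth.
A#→D## = 6 semitones, 1 wider than the perfect fourth (5), so augmented.

augmented fourth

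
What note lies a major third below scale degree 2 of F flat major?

Scale degree 2 of Fb major is Gb.
A major third (4 semitones) below Gb lands on the letter E, giving Ebb.

Ebb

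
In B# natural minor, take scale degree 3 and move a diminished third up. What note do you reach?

F

Scale degree 3 of B# natural minor is D#.
A diminished third (2 semitones) above D# lands on the letter F, giving F.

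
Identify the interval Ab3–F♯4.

The letter names run A→F, a span of 5 letter steps, so the interval is some kind of sixth.
Ab to F# is 10 semitones. A major sixth is 9, so 10 makes it augmented.

augmented sixth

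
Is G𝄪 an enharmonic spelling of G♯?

No

Two spellings are enharmonically equivalent only if they share a pitch class.
Here G## → 9, G# → 8; 8 ≠ 9, so they are not.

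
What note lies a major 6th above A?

A sixth above A lands on the letter F.
A major sixth spans 9 semitones, so A moves to pitch class 6. On the letter F that is F#.

F#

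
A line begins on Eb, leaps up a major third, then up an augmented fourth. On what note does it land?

A major third up from Eb is G (letter G, 4 semitones up).
An augmented fourth up from G is C# (letter C, 6 semitones up).

C#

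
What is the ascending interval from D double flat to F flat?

The letter names run D→F, a span of 2 letter steps, so the interval is some kind of third.
Dbb to Fb is 4 semitones. A major third is 4, so 4 makes it major.

major third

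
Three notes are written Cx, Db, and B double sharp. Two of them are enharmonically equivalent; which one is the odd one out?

In 12-tone equal temperament, enharmonic equivalents share a pitch class. C## is pitch class 2; Db is pitch class 1; B## is pitch class 1.
Db and B## share pitch class 1, while C## is pitch class 2.

C##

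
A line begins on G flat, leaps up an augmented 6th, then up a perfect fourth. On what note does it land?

A

An augmented sixth up from Gb is E (letter E, 10 semitones up).
A perfect fourth up from E is A (letter A, 5 semitones up).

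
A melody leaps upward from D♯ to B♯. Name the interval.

major sixth

Counting letters D–E–F–G–A–B gives a sixth.
D#→B# = 9 semitones, exactly the major sixth.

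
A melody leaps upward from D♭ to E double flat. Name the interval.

The letter names run D→E, a span of 1 letter step, so the interval is some kind of second.
Db to Ebb is 1 semitone. A major second is 2, so 1 makes it minor.

minor second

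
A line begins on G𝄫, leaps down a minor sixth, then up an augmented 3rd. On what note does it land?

A minor sixth down from Gbb is Bbb (letter B, 8 semitones down).
An augmented third up from Bbb is D (letter D, 5 semitones up).

D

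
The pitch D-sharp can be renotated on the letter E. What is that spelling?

Eb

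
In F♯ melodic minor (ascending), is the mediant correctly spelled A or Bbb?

Each scale degree takes a distinct letter name. Degree 3 of a scale on F must use the letter A.
A and Bbb are enharmonically the same pitch, but only A uses the letter A, so it is the correct spelling here.

A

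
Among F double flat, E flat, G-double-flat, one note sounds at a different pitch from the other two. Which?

In 12-tone equal temperament, enharmonic equivalents share a pitch class. Fbb is pitch class 3; Eb is pitch class 3; Gbb is pitch class 5.
Fbb and Eb share pitch class 3, while Gbb is pitch class 5.

Gbb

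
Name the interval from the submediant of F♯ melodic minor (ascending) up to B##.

The submediant of F# melodic minor (ascending) is D#.
D# up to B##: letters D→B make it a sixth; 10 semitones makes it augmented.

augmented sixth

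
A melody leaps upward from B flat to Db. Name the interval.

The letter names run B→D, a span of 2 letter steps, so the interval is some kind of third.
Bb to Db is 3 semitones. A major third is 4, so 3 makes it minor.

minor third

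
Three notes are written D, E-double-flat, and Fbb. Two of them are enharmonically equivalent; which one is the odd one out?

Fbb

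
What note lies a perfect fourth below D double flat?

D down a perfect fourth is A, so the target letter is A.
From Dbb, a perfect fourth is 5 semitones down: Abb.

Abb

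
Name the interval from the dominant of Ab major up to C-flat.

minor sixth

The dominant of Ab major is Eb.
Eb up to Cb: letters E→C make it a sixth; 8 semitones makes it minor.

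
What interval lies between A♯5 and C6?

diminished third

Counting letters A–B–C gives a third.
A#→C = 2 semitones, 2 narrower than the major third (4), so diminished.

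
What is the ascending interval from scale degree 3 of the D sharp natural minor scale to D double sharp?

Scale degree 3 of D# natural minor is F#.
F# up to D##: letters F→D make it a sixth; 10 semitones makes it augmented.

augmented sixth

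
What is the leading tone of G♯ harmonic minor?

F##

The G# harmonic minor scale runs G# A# B C# D# E F##.
Degree 7 is F##.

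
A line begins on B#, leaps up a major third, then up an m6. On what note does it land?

B#

A major third up from B# is D## (letter D, 4 semitones up).
A minor sixth up from D## is B# (letter B, 8 semitones up).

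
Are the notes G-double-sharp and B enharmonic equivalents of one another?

Two spellings are enharmonically equivalent only if they share a pitch class.
Here G## → 9, B → 11; 9 ≠ 11, so they are not.

No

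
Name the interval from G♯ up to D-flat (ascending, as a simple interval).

doubly diminished fifth

The letter names run G→D, a span of 4 letter steps, so the interval is some kind of fifth.
G# to Db is 5 semitones. A perfect fifth is 7, so 5 makes it doubly diminished.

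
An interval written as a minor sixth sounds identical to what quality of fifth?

augmented

A minor sixth spans 8 semitones.
A fifth spanning 8 semitones is augmented (the perfect fifth is 7).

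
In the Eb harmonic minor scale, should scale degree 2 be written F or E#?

F

Each scale degree takes a distinct letter name. Degree 2 of a scale on E must use the letter F.
F and E# are enharmonically the same pitch, but only F uses the letter F, so it is the correct spelling here.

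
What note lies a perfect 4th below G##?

D##

G down a perfect fourth is D, so the target letter is D.
From G##, a perfect fourth is 5 semitones down: D##.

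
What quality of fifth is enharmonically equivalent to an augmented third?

doubly diminished

An augmented third spans 5 semitones.
A fifth spanning 5 semitones is doubly diminished (the perfect fifth is 7).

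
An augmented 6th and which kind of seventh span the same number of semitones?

minor

An augmented sixth spans 10 semitones.
A seventh spanning 10 semitones is minor (the major seventh is 11).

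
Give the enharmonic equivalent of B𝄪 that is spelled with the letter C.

C#

Plain C sits 1 semitone below B##, so on the letter C the same pitch needs a sharp: C#.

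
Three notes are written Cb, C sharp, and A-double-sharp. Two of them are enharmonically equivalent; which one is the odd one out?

In 12-tone equal temperament, enharmonic equivalents share a pitch class. Cb is pitch class 11; C# is pitch class 1; A## is pitch class 11.
Cb and A## share pitch class 11, while C# is pitch class 1.

C#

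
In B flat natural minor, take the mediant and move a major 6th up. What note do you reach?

The mediant of Bb natural minor is Db.
A major sixth (9 semitones) above Db lands on the letter B, giving Bb.

Bb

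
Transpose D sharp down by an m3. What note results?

B#

A third below D lands on the letter B.
A minor third spans 3 semitones, so D# moves to pitch class 0. On the letter B that is B#.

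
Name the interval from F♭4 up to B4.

The letter names run F→B, a span of 3 letter steps, so the interval is some kind of fourth.
Fb to B is 7 semitones. A perfect fourth is 5, so 7 makes it doubly augmented.

doubly augmented fourth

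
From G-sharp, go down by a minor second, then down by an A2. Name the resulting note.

A minor second down from G# is F## (letter F, 1 semitone down).
An augmented second down from F## is E (letter E, 3 semitones down).

E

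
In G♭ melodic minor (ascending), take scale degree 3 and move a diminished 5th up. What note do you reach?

Scale degree 3 of Gb melodic minor (ascending) is Bbb.
A diminished fifth (6 semitones) above Bbb lands on the letter F, giving Fbb.

Fbb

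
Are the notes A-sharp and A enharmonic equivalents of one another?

No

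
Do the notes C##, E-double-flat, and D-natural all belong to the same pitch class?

C## is pitch class 2; Ebb is pitch class 2; D is pitch class 2.
All spellings map to pitch class 2, so they are enharmonically equivalent.

Yes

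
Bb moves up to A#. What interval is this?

augmented seventh

The letter names run B→A, a span of 6 letter steps, so the interval is some kind of seventh.
Bb to A# is 12 semitones. A major seventh is 11, so 12 makes it augmented.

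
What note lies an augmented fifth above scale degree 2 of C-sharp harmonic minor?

A##

Scale degree 2 of C# harmonic minor is D#.
An augmented fifth (8 semitones) above D# lands on the letter A, giving A##.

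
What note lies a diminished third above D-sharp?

D up a major third is F#, so the target letter is F.
From D#, a diminished third is 2 semitones up: F.

F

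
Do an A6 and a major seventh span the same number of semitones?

No

An augmented sixth spans 10 semitones; a major seventh spans 11.
The spans differ, so they are not enharmonic equivalents.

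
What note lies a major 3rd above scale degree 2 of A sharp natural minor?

D##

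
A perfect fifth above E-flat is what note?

Bb

A fifth above E lands on the letter B.
A perfect fifth spans 7 semitones, so Eb moves to pitch class 10. On the letter B that is Bb.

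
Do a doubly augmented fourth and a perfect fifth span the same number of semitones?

Yes

A doubly augmented fourth spans 7 semitones; a perfect fifth spans 7.
They are enharmonically equivalent.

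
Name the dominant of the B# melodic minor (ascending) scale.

F##

Degree 5 takes the letter 4 steps above B, which is F.
In melodic minor (ascending), degree 5 sits 7 semitones above the tonic. B# + 7 semitones is pitch class 7, spelled on F as F##.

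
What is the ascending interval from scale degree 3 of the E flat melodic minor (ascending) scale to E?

augmented sixth

Scale degree 3 of Eb melodic minor (ascending) is Gb.
Gb up to E: letters G→E make it a sixth; 10 semitones makes it augmented.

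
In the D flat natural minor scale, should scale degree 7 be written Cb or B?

Each scale degree takes a distinct letter name. Degree 7 of a scale on D must use the letter C.
Cb and B are enharmonically the same pitch, but only Cb uses the letter C, so it is the correct spelling here.

Cb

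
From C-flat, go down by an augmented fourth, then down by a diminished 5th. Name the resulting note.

An augmented fourth down from Cb is Gbb (letter G, 6 semitones down).
A diminished fifth down from Gbb is Cb (letter C, 6 semitones down).

Cb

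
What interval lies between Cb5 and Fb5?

The letter names run C→F, a span of 3 letter steps, so the interval is some kind of fourth.
Cb to Fb is 5 semitones. A perfect fourth is 5, so 5 makes it perfect.

perfect fourth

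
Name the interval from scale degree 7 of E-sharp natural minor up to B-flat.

diminished sixth

Scale degree 7 of E# natural minor is D#.
D# up to Bb: letters D→B make it a sixth; 7 semitones makes it diminished.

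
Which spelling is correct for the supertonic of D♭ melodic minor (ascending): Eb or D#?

Eb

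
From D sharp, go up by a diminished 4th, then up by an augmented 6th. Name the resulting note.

E#

A diminished fourth up from D# is G (letter G, 4 semitones up).
An augmented sixth up from G is E# (letter E, 10 semitones up).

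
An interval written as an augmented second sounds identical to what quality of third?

minor

An augmented second spans 3 semitones.
A third spanning 3 semitones is minor (the major third is 4).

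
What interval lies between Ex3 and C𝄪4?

minor sixth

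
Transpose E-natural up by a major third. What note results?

G#

E up a major third is G#, so the target letter is G.
From E, a major third is 4 semitones up: G#.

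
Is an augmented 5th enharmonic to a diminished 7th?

No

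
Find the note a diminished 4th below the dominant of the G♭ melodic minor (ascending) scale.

The dominant of Gb melodic minor (ascending) is Db.
A diminished fourth (4 semitones) below Db lands on the letter A, giving A.

A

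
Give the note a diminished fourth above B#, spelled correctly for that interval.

E

A fourth above B lands on the letter E.
A diminished fourth spans 4 semitones, so B# moves to pitch class 4. On the letter E that is E.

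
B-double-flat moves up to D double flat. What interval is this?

minor third

The letter names run B→D, a span of 2 letter steps, so the interval is some kind of third.
Bbb to Dbb is 3 semitones. A major third is 4, so 3 makes it minor.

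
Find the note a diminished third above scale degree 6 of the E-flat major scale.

Ebb

Scale degree 6 of Eb major is C.
A diminished third (2 semitones) above C lands on the letter E, giving Ebb.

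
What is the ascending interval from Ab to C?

The letter names run A→C, a span of 2 letter steps, so the interval is some kind of third.
Ab to C is 4 semitones. A major third is 4, so 4 makes it major.

major third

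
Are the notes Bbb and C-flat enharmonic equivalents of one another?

Bbb is pitch class 9; Cb is pitch class 11.
The pitch classes differ (9 vs. 11), so they are not enharmonic equivalents.

No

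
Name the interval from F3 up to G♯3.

augmented second

The letter names run F→G, a span of 1 letter step, so the interval is some kind of second.
F to G# is 3 semitones. A major second is 2, so 3 makes it augmented.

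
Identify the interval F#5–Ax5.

augmented third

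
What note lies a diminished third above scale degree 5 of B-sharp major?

A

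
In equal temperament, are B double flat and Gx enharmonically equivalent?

Yes

Bbb = pitch class 9 and G## = pitch class 9 — the same pitch class, so they are enharmonic equivalents.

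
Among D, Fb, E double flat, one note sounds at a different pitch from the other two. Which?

In 12-tone equal temperament, enharmonic equivalents share a pitch class. D is pitch class 2; Fb is pitch class 4; Ebb is pitch class 2.
D and Ebb share pitch class 2, while Fb is pitch class 4.

Fb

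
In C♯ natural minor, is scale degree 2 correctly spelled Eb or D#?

Each scale degree takes a distinct letter name. Degree 2 of a scale on C must use the letter D.
D# and Eb are enharmonically the same pitch, but only D# uses the letter D, so it is the correct spelling here.

D#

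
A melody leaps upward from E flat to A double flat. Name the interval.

diminished fourth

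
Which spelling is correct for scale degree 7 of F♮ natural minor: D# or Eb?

Each scale degree takes a distinct letter name. Degree 7 of a scale on F must use the letter E.
Eb and D# are enharmonically the same pitch, but only Eb uses the letter E, so it is the correct spelling here.

Eb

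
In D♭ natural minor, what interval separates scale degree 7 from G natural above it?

Scale degree 7 of Db natural minor is Cb.
Cb up to G: letters C→G make it a fifth; 8 semitones makes it augmented.

augmented fifth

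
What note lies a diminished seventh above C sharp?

Bb

A seventh above C lands on the letter B.
A diminished seventh spans 9 semitones, so C# moves to pitch class 10. On the letter B that is Bb.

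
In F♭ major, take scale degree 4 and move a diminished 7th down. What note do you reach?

C

Scale degree 4 of Fb major is Bbb.
A diminished seventh (9 semitones) below Bbb lands on the letter C, giving C.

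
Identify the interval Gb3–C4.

augmented fourth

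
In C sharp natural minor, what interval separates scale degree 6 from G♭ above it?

Scale degree 6 of C# natural minor is A.
A up to Gb: letters A→G make it a seventh; 9 semitones makes it diminished.

diminished seventh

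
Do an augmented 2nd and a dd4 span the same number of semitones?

Yes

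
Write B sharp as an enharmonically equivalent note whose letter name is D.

Plain D sits 2 semitones above B#, so on the letter D the same pitch needs a double flat: Dbb.

Dbb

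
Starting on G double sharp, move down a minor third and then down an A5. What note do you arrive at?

A minor third down from G## is E## (letter E, 3 semitones down).
An augmented fifth down from E## is A# (letter A, 8 semitones down).

A#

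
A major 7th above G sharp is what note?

G up a major seventh is F#, so the target letter is F.
From G#, a major seventh is 11 semitones up: F##.

F##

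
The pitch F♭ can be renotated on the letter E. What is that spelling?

E

Plain E sits at the same pitch as Fb, so on the letter E the same pitch needs a natural: E.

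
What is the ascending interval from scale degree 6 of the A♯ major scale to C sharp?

diminished fifth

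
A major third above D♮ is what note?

F#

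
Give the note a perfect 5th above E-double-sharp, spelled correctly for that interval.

E up a perfect fifth is B, so the target letter is B.
From E##, a perfect fifth is 7 semitones up: B##.

B##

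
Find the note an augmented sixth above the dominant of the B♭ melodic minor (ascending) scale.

D#

The dominant of Bb melodic minor (ascending) is F.
An augmented sixth (10 semitones) above F lands on the letter D, giving D#.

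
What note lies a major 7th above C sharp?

B#

A seventh above C lands on the letter B.
A major seventh spans 11 semitones, so C# moves to pitch class 0. On the letter B that is B#.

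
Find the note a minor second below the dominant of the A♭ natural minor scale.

D

The dominant of Ab natural minor is Eb.
A minor second (1 semitone) below Eb lands on the letter D, giving D.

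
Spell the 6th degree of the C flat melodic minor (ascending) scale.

Ab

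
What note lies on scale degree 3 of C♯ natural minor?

E

The C# natural minor scale runs C# D# E F# G# A B.
Degree 3 is E.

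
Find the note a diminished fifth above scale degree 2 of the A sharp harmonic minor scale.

Scale degree 2 of A# harmonic minor is B#.
A diminished fifth (6 semitones) above B# lands on the letter F, giving F#.

F#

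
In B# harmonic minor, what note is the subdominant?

E#

The B# harmonic minor scale runs B# C## D# E# F## G# A##.
Degree 4 is E#.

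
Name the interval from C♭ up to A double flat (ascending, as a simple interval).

Counting letters C–D–E–F–G–A gives a sixth.
Cb→Abb = 8 semitones, 1 narrower than the major sixth (9), so minor.

minor sixth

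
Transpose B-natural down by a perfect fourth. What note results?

B down a perfect fourth is F#, so the target letter is F.
From B, a perfect fourth is 5 semitones down: F#.

F#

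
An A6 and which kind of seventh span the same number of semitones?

minor

An augmented sixth spans 10 semitones.
A seventh spanning 10 semitones is minor (the major seventh is 11).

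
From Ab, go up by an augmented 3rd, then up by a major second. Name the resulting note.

An augmented third up from Ab is C# (letter C, 5 semitones up).
A major second up from C# is D# (letter D, 2 semitones up).

D#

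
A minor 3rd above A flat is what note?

A third above A lands on the letter C.
A minor third spans 3 semitones, so Ab moves to pitch class 11. On the letter C that is Cb.

Cb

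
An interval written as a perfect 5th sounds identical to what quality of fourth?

doubly augmented

A perfect fifth spans 7 semitones.
A fourth spanning 7 semitones is doubly augmented (the perfect fourth is 5).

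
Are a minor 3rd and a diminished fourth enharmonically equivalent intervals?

No

A minor third spans 3 semitones; a diminished fourth spans 4.
The spans differ, so they are not enharmonic equivalents.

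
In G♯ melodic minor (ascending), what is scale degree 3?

The G# melodic minor (ascending) scale runs G# A# B C# D# E# F##.
Degree 3 is B.

B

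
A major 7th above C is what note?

A seventh above C lands on the letter B.
A major seventh spans 11 semitones, so C moves to pitch class 11. On the letter B that is B.

B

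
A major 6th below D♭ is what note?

Fb

A sixth below D lands on the letter F.
A major sixth spans 9 semitones, so Db moves to pitch class 4. On the letter F that is Fb.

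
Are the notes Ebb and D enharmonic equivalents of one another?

Ebb = pitch class 2 and D = pitch class 2 — the same pitch class, so they are enharmonic equivalents.

Yes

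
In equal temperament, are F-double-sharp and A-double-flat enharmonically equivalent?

Yes

F## is pitch class 7; Abb is pitch class 7.
All spellings map to pitch class 7, so they are enharmonically equivalent.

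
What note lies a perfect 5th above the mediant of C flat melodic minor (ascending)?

The mediant of Cb melodic minor (ascending) is Ebb.
A perfect fifth (7 semitones) above Ebb lands on the letter B, giving Bbb.

Bbb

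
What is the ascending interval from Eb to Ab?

perfect fourth

The letter names run E→A, a span of 3 letter steps, so the interval is some kind of fourth.
Eb to Ab is 5 semitones. A perfect fourth is 5, so 5 makes it perfect.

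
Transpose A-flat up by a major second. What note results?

Bb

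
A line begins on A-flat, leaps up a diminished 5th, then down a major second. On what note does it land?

Dbb

A diminished fifth up from Ab is Ebb (letter E, 6 semitones up).
A major second down from Ebb is Dbb (letter D, 2 semitones down).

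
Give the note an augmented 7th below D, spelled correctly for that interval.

Ebb

D down a major seventh is Eb, so the target letter is E.
From D, an augmented seventh is 12 semitones down: Ebb.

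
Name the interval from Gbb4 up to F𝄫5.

minor seventh

The letter names run G→F, a span of 6 letter steps, so the interval is some kind of seventh.
Gbb to Fbb is 10 semitones. A major seventh is 11, so 10 makes it minor.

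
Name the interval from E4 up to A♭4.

diminished fourth

The letter names run E→A, a span of 3 letter steps, so the interval is some kind of fourth.
E to Ab is 4 semitones. A perfect fourth is 5, so 4 makes it diminished.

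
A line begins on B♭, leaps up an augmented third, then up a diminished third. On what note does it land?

An augmented third up from Bb is D# (letter D, 5 semitones up).
A diminished third up from D# is F (letter F, 2 semitones up).

F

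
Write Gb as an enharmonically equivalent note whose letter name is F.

Gb is pitch class 6. The letter F alone is pitch class 5.
To reach pitch class 6 from F requires an offset of +1 semitone, i.e. sharp: F#.

F#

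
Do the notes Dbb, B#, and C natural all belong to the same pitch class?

Dbb is pitch class 0; B# is pitch class 0; C is pitch class 0.
All spellings map to pitch class 0, so they are enharmonically equivalent.

Yes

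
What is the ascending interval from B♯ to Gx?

Counting letters B–C–D–E–F–G gives a sixth.
B#→G## = 9 semitones, exactly the major sixth.

major sixth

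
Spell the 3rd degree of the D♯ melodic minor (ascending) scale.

F#

The D# melodic minor (ascending) scale runs D# E# F# G# A# B# C##.
Degree 3 is F#.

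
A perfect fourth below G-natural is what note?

A fourth below G lands on the letter D.
A perfect fourth spans 5 semitones, so G moves to pitch class 2. On the letter D that is D.

D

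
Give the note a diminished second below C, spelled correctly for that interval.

B#

C down a major second is Bb, so the target letter is B.
From C, a diminished second is 0 semitones down: B#.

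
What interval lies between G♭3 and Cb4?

perfect fourth

The letter names run G→C, a span of 3 letter steps, so the interval is some kind of fourth.
Gb to Cb is 5 semitones. A perfect fourth is 5, so 5 makes it perfect.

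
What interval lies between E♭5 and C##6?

Counting letters E–F–G–A–B–C gives a sixth.
Eb→C## = 11 semitones, 2 wider than the major sixth (9), so doubly augmented.

doubly augmented sixth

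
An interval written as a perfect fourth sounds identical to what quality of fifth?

A perfect fourth spans 5 semitones.
A fifth spanning 5 semitones is doubly diminished (the perfect fifth is 7).

doubly diminished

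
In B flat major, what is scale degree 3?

The Bb major scale runs Bb C D Eb F G A.
Degree 3 is D.

D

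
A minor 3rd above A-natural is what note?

A up a major third is C#, so the target letter is C.
From A, a minor third is 3 semitones up: C.

C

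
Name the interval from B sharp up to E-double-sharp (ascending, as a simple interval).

The letter names run B→E, a span of 3 letter steps, so the interval is some kind of fourth.
B# to E## is 6 semitones. A perfect fourth is 5, so 6 makes it augmented.

augmented fourth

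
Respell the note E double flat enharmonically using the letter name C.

C##

Plain C sits 2 semitones below Ebb, so on the letter C the same pitch needs a double sharp: C##.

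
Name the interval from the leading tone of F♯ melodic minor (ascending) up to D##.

major seventh

The leading tone of F# melodic minor (ascending) is E#.
E# up to D##: letters E→D make it a seventh; 11 semitones makes it major.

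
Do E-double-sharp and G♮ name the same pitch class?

No

E## is pitch class 6; G is pitch class 7.
The pitch classes differ (6 vs. 7), so they are not enharmonic equivalents.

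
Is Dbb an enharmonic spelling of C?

Yes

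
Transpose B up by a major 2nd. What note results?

C#

A second above B lands on the letter C.
A major second spans 2 semitones, so B moves to pitch class 1. On the letter C that is C#.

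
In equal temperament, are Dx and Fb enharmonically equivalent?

Yes

D## is pitch class 4; Fb is pitch class 4.
All spellings map to pitch class 4, so they are enharmonically equivalent.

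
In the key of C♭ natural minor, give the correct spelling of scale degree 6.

Abb

Degree 6 takes the letter 5 steps above C, which is A.
In natural minor, degree 6 sits 8 semitones above the tonic. Cb + 8 semitones is pitch class 7, spelled on A as Abb.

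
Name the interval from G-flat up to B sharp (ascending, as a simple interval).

The letter names run G→B, a span of 2 letter steps, so the interval is some kind of third.
Gb to B# is 6 semitones. A major third is 4, so 6 makes it doubly augmented.

doubly augmented third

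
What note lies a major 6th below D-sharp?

D down a major sixth is F, so the target letter is F.
From D#, a major sixth is 9 semitones down: F#.

F#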